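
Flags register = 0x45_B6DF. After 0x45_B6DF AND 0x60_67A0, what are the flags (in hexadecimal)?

0x402680

AND each hex digit independently (no carries):
  4&6=4, 5&0=0, B&6=2, 6&7=6, D&A=8, F&0=0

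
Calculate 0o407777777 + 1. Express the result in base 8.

The trailing 7 digits are 7 (max in base 8), so adding 1 cascades: they roll to 0 and the next digit up increments.

0o410000000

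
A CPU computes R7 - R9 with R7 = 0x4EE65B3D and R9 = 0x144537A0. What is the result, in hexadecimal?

0x3AA1239D

Subtract column by column in base 16:
  D-0 → D
  3-A → 9 (borrow)
  B-7-1 → 3
  5-3 → 2
  6-5 → 1
  E-4 → A
  E-4 → A
  4-1 → 3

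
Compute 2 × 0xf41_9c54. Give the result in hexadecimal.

Multiply each base-16 digit by 2, carrying:
  4×2 = 8 → write 8
  5×2 = 10 → write a
  c×2 = 24 → write 8 carry 1
  9×2+1 = 19 → write 3 carry 1
  1×2+1 = 3 → write 3
  4×2 = 8 → write 8
  f×2 = 30 → write e carry 1
  remaining carry: 1

0x1e8338a8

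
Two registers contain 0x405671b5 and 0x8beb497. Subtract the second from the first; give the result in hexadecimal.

0x3797bd1e

Subtract column by column in base 16:
  5-7 → e (borrow)
  b-9-1 → 1
  1-4 → d (borrow)
  7-b-1 → b (borrow)
  6-e-1 → 7 (borrow)
  5-b-1 → 9 (borrow)
  0-8-1 → 7 (borrow)
  4-0-1 → 3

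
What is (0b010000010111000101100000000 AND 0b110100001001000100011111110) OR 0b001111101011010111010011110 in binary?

0b010000010111000101100000000 AND 0b110100001001000100011111110 = 0b010000000001000100000000000.
Then OR with 0b001111101011010111010011110.

0b11111101011010111010011110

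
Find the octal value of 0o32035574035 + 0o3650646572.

0o35706442627

Add column by column in base 8, right to left:
  5+2 = 7
  3+7 = 2 carry 1
  0+5+1 = 6
  4+6 = 2 carry 1
  7+4+1 = 4 carry 1
  5+6+1 = 4 carry 1
  5+0+1 = 6
  3+5 = 0 carry 1
  0+6+1 = 7
  2+3 = 5
  3+0 = 3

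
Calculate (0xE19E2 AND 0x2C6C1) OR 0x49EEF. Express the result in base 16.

0x69EEF

0xE19E2 AND 0x2C6C1 = 0x200C0.
Then OR with 0x49EEF.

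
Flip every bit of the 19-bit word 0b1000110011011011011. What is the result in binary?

0b0111001100100100100

Invert each bit: 1000110011011011011 → 0111001100100100100.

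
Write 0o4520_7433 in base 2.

Each octal digit is 3 bits: 4=100 5=101 2=010 0=000 7=111 4=100 3=011 3=011.

0b100101010000111100011011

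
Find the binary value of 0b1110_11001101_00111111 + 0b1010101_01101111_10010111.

0b11001000011110011010110

Add column by column in base 2, right to left:
  1+1 = 0 carry 1
  1+1+1 = 1 carry 1
  1+1+1 = 1 carry 1
  1+0+1 = 0 carry 1
  1+1+1 = 1 carry 1
  1+0+1 = 0 carry 1
  0+0+1 = 1
  0+1 = 1
  1+1 = 0 carry 1
  0+1+1 = 0 carry 1
  1+1+1 = 1 carry 1
  1+1+1 = 1 carry 1
  0+0+1 = 1
  0+1 = 1
  1+1 = 0 carry 1
  1+0+1 = 0 carry 1
  0+1+1 = 0 carry 1
  1+0+1 = 0 carry 1
  1+1+1 = 1 carry 1
  1+0+1 = 0 carry 1
  0+1+1 = 0 carry 1
  0+0+1 = 1
  0+1 = 1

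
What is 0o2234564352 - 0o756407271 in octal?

0o1256155061

Subtract column by column in base 8:
  2-1 → 1
  5-7 → 6 (borrow)
  3-2-1 → 0
  4-7 → 5 (borrow)
  6-0-1 → 5
  5-4 → 1
  4-6 → 6 (borrow)
  3-5-1 → 5 (borrow)
  2-7-1 → 2 (borrow)
  2-0-1 → 1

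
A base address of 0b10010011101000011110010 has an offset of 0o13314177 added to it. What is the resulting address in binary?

0b11101110110100101110001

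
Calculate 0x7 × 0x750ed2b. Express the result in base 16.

0x33367c2d

Multiply each base-16 digit by 7, carrying:
  b×7 = 77 → write d carry 4
  2×7+4 = 18 → write 2 carry 1
  d×7+1 = 92 → write c carry 5
  e×7+5 = 103 → write 7 carry 6
  0×7+6 = 6 → write 6
  5×7 = 35 → write 3 carry 2
  7×7+2 = 51 → write 3 carry 3
  remaining carry: 3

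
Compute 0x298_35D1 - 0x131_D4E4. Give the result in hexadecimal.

0x16660ED

Subtract column by column in base 16:
  1-4 → D (borrow)
  D-E-1 → E (borrow)
  5-4-1 → 0
  3-D → 6 (borrow)
  8-1-1 → 6
  9-3 → 6
  2-1 → 1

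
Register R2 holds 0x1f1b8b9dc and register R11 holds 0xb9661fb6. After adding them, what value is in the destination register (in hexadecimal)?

Add column by column in base 16, right to left:
  c+6 = 2 carry 1
  d+b+1 = 9 carry 1
  9+f+1 = 9 carry 1
  b+1+1 = d
  8+6 = e
  b+6 = 1 carry 1
  1+9+1 = b
  f+b = a carry 1
  1+0+1 = 2

0x2ab1ed992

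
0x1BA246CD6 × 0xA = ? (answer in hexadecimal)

0x11456C405C

Multiply each base-16 digit by 10, carrying:
  6×10 = 60 → write C carry 3
  D×10+3 = 133 → write 5 carry 8
  C×10+8 = 128 → write 0 carry 8
  6×10+8 = 68 → write 4 carry 4
  4×10+4 = 44 → write C carry 2
  2×10+2 = 22 → write 6 carry 1
  A×10+1 = 101 → write 5 carry 6
  B×10+6 = 116 → write 4 carry 7
  1×10+7 = 17 → write 1 carry 1
  remaining carry: 1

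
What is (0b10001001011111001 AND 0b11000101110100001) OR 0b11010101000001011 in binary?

0b11010101010101011

0b10001001011111001 AND 0b11000101110100001 = 0b10000001010100001.
Then OR with 0b11010101000001011.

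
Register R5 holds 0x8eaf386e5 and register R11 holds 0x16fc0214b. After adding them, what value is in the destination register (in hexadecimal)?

Add column by column in base 16, right to left:
  5+b = 0 carry 1
  e+4+1 = 3 carry 1
  6+1+1 = 8
  8+2 = a
  3+0 = 3
  f+c = b carry 1
  a+f+1 = a carry 1
  e+6+1 = 5 carry 1
  8+1+1 = a

0xa5ab3a830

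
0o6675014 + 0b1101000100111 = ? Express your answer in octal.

0o6712063

0b1101000100111 = 0o15047 in octal.
Add column by column in base 8, right to left:
  4+7 = 3 carry 1
  1+4+1 = 6
  0+0 = 0
  5+5 = 2 carry 1
  7+1+1 = 1 carry 1
  6+0+1 = 7
  6+0 = 6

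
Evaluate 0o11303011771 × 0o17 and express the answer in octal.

0o214555225627

Multiply each base-8 digit by 15, carrying:
  1×15 = 15 → write 7 carry 1
  7×15+1 = 106 → write 2 carry 13
  7×15+13 = 118 → write 6 carry 14
  1×15+14 = 29 → write 5 carry 3
  1×15+3 = 18 → write 2 carry 2
  0×15+2 = 2 → write 2
  3×15 = 45 → write 5 carry 5
  0×15+5 = 5 → write 5
  3×15 = 45 → write 5 carry 5
  1×15+5 = 20 → write 4 carry 2
  1×15+2 = 17 → write 1 carry 2
  remaining carry: 2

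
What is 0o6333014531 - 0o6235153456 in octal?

0o75641053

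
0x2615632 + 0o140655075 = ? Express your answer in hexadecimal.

0x3e4b06f

0o140655075 = 0x1835a3d in hexadecimal.
Add column by column in base 16, right to left:
  2+d = f
  3+3 = 6
  6+a = 0 carry 1
  5+5+1 = b
  1+3 = 4
  6+8 = e
  2+1 = 3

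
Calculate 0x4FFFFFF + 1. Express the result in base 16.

0x5000000

The trailing 6 digits are F (max in base 16), so adding 1 cascades: they roll to 0 and the next digit up increments.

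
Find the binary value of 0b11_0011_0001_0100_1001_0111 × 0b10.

Multiply each base-2 digit by 2, carrying:
  1×2 = 2 → write 0 carry 1
  1×2+1 = 3 → write 1 carry 1
  1×2+1 = 3 → write 1 carry 1
  0×2+1 = 1 → write 1
  1×2 = 2 → write 0 carry 1
  0×2+1 = 1 → write 1
  0×2 = 0 → write 0
  1×2 = 2 → write 0 carry 1
  0×2+1 = 1 → write 1
  0×2 = 0 → write 0
  1×2 = 2 → write 0 carry 1
  0×2+1 = 1 → write 1
  1×2 = 2 → write 0 carry 1
  0×2+1 = 1 → write 1
  0×2 = 0 → write 0
  0×2 = 0 → write 0
  1×2 = 2 → write 0 carry 1
  1×2+1 = 3 → write 1 carry 1
  0×2+1 = 1 → write 1
  0×2 = 0 → write 0
  1×2 = 2 → write 0 carry 1
  1×2+1 = 3 → write 1 carry 1
  remaining carry: 1

0b11001100010100100101110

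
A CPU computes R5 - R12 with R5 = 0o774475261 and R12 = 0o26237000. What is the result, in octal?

0o746236261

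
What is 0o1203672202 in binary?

0b1010000011110111010010000010

Each octal digit is 3 bits: 1=001 2=010 0=000 3=011 6=110 7=111 2=010 2=010 0=000 2=010.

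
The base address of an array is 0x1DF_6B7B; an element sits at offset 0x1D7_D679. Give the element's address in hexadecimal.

0x3B741F4

Add column by column in base 16, right to left:
  B+9 = 4 carry 1
  7+7+1 = F
  B+6 = 1 carry 1
  6+D+1 = 4 carry 1
  F+7+1 = 7 carry 1
  D+D+1 = B carry 1
  1+1+1 = 3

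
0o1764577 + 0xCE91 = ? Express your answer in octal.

0o2134020

0xCE91 = 0o147221 in octal.
Add column by column in base 8, right to left:
  7+1 = 0 carry 1
  7+2+1 = 2 carry 1
  5+2+1 = 0 carry 1
  4+7+1 = 4 carry 1
  6+4+1 = 3 carry 1
  7+1+1 = 1 carry 1
  1+0+1 = 2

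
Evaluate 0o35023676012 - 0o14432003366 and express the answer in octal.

0o20371672424

Subtract column by column in base 8:
  2-6 → 4 (borrow)
  1-6-1 → 2 (borrow)
  0-3-1 → 4 (borrow)
  6-3-1 → 2
  7-0 → 7
  6-0 → 6
  3-2 → 1
  2-3 → 7 (borrow)
  0-4-1 → 3 (borrow)
  5-4-1 → 0
  3-1 → 2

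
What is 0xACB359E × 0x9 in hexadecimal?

0x6124E28E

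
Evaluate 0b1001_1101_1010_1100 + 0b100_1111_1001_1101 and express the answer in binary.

0b1110110101001001

Add column by column in base 2, right to left:
  0+1 = 1
  0+0 = 0
  1+1 = 0 carry 1
  1+1+1 = 1 carry 1
  0+1+1 = 0 carry 1
  1+0+1 = 0 carry 1
  0+0+1 = 1
  1+1 = 0 carry 1
  1+1+1 = 1 carry 1
  0+1+1 = 0 carry 1
  1+1+1 = 1 carry 1
  1+1+1 = 1 carry 1
  1+0+1 = 0 carry 1
  0+0+1 = 1
  0+1 = 1
  1+0 = 1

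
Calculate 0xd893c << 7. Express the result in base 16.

0x6c49e00

7 bits is not a whole number of base-16 digits; in binary: 11011000100100111100 << 7 = 110110001001001111000000000.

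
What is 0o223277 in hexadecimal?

0x126BF

Each octal digit is 3 bits: 2=010 2=010 3=011 2=010 7=111 7=111.
Group the bits into nibbles: 0001 0010 0110 1011 1111 → 126BF.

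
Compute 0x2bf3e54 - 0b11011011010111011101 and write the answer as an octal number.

0x2bf3e54 = 0o257637124 in octal.
0b11011011010111011101 = 0o3332735 in octal.
Subtract column by column in base 8:
  4-5 → 7 (borrow)
  2-3-1 → 6 (borrow)
  1-7-1 → 1 (borrow)
  7-2-1 → 4
  3-3 → 0
  6-3 → 3
  7-3 → 4
  5-0 → 5
  2-0 → 2

0o254304167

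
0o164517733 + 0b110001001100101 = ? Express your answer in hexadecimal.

0x1d30240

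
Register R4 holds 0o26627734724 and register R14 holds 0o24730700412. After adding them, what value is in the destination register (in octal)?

0o53560635336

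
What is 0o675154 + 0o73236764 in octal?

Add column by column in base 8, right to left:
  4+4 = 0 carry 1
  5+6+1 = 4 carry 1
  1+7+1 = 1 carry 1
  5+6+1 = 4 carry 1
  7+3+1 = 3 carry 1
  6+2+1 = 1 carry 1
  0+3+1 = 4
  0+7 = 7

0o74134140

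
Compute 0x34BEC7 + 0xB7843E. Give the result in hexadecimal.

Add column by column in base 16, right to left:
  7+E = 5 carry 1
  C+3+1 = 0 carry 1
  E+4+1 = 3 carry 1
  B+8+1 = 4 carry 1
  4+7+1 = C
  3+B = E

0xEC4305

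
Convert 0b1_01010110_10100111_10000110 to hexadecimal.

0x156a786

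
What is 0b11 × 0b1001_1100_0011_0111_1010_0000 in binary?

Multiply each base-2 digit by 3, carrying:
  0×3 = 0 → write 0
  0×3 = 0 → write 0
  0×3 = 0 → write 0
  0×3 = 0 → write 0
  0×3 = 0 → write 0
  1×3 = 3 → write 1 carry 1
  0×3+1 = 1 → write 1
  1×3 = 3 → write 1 carry 1
  1×3+1 = 4 → write 0 carry 2
  1×3+2 = 5 → write 1 carry 2
  1×3+2 = 5 → write 1 carry 2
  0×3+2 = 2 → write 0 carry 1
  1×3+1 = 4 → write 0 carry 2
  1×3+2 = 5 → write 1 carry 2
  0×3+2 = 2 → write 0 carry 1
  0×3+1 = 1 → write 1
  0×3 = 0 → write 0
  0×3 = 0 → write 0
  1×3 = 3 → write 1 carry 1
  1×3+1 = 4 → write 0 carry 2
  1×3+2 = 5 → write 1 carry 2
  0×3+2 = 2 → write 0 carry 1
  0×3+1 = 1 → write 1
  1×3 = 3 → write 1 carry 1
  remaining carry: 1

0b1110101001010011011100000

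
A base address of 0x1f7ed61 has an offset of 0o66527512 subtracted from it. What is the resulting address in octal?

0o107237027

0x1f7ed61 = 0o175766541 in octal.
Subtract column by column in base 8:
  1-2 → 7 (borrow)
  4-1-1 → 2
  5-5 → 0
  6-7 → 7 (borrow)
  6-2-1 → 3
  7-5 → 2
  5-6 → 7 (borrow)
  7-6-1 → 0
  1-0 → 1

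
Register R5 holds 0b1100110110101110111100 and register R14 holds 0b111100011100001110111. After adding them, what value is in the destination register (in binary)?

0b10100011010010000110011

Add column by column in base 2, right to left:
  0+1 = 1
  0+1 = 1
  1+1 = 0 carry 1
  1+0+1 = 0 carry 1
  1+1+1 = 1 carry 1
  1+1+1 = 1 carry 1
  0+1+1 = 0 carry 1
  1+0+1 = 0 carry 1
  1+0+1 = 0 carry 1
  1+0+1 = 0 carry 1
  0+0+1 = 1
  1+1 = 0 carry 1
  0+1+1 = 0 carry 1
  1+1+1 = 1 carry 1
  1+0+1 = 0 carry 1
  0+0+1 = 1
  1+0 = 1
  1+1 = 0 carry 1
  0+1+1 = 0 carry 1
  0+1+1 = 0 carry 1
  1+1+1 = 1 carry 1
  1+0+1 = 0 carry 1
  final carry 1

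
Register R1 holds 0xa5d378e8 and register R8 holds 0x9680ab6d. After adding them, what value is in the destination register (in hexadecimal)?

Add column by column in base 16, right to left:
  8+d = 5 carry 1
  e+6+1 = 5 carry 1
  8+b+1 = 4 carry 1
  7+a+1 = 2 carry 1
  3+0+1 = 4
  d+8 = 5 carry 1
  5+6+1 = c
  a+9 = 3 carry 1
  final carry 1

0x13c542455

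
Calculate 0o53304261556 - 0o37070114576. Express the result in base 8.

Subtract column by column in base 8:
  6-6 → 0
  5-7 → 6 (borrow)
  5-5-1 → 7 (borrow)
  1-4-1 → 4 (borrow)
  6-1-1 → 4
  2-1 → 1
  4-0 → 4
  0-7 → 1 (borrow)
  3-0-1 → 2
  3-7 → 4 (borrow)
  5-3-1 → 1

0o14214144760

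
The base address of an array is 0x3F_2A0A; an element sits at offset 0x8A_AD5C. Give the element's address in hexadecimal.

0xC9D766

Add column by column in base 16, right to left:
  A+C = 6 carry 1
  0+5+1 = 6
  A+D = 7 carry 1
  2+A+1 = D
  F+A = 9 carry 1
  3+8+1 = C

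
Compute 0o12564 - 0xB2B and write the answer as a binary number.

0b101001001001

0o12564 = 0b1010101110100 in binary.
0xB2B = 0b101100101011 in binary.
Subtract column by column in base 2:
  0-1 → 1 (borrow)
  0-1-1 → 0 (borrow)
  1-0-1 → 0
  0-1 → 1 (borrow)
  1-0-1 → 0
  1-1 → 0
  1-0 → 1
  0-0 → 0
  1-1 → 0
  0-1 → 1 (borrow)
  1-0-1 → 0
  0-1 → 1 (borrow)
  1-0-1 → 0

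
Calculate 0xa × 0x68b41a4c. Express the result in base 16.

Multiply each base-16 digit by 10, carrying:
  c×10 = 120 → write 8 carry 7
  4×10+7 = 47 → write f carry 2
  a×10+2 = 102 → write 6 carry 6
  1×10+6 = 16 → write 0 carry 1
  4×10+1 = 41 → write 9 carry 2
  b×10+2 = 112 → write 0 carry 7
  8×10+7 = 87 → write 7 carry 5
  6×10+5 = 65 → write 1 carry 4
  remaining carry: 4

0x4170906f8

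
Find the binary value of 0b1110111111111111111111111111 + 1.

0b1111000000000000000000000000

The trailing 24 digits are 1 (max in base 2), so adding 1 cascades: they roll to 0 and the next digit up increments.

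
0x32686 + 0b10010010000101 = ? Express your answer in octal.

0x32686 = 0o623206 in octal.
0b10010010000101 = 0o22205 in octal.
Add column by column in base 8, right to left:
  6+5 = 3 carry 1
  0+0+1 = 1
  2+2 = 4
  3+2 = 5
  2+2 = 4
  6+0 = 6

0o645413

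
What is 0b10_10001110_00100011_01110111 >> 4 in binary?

Right shift by 4: drop the 4 least-significant bits.

0b1010001110001000110111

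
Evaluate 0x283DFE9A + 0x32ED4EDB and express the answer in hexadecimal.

Add column by column in base 16, right to left:
  A+B = 5 carry 1
  9+D+1 = 7 carry 1
  E+E+1 = D carry 1
  F+4+1 = 4 carry 1
  D+D+1 = B carry 1
  3+E+1 = 2 carry 1
  8+2+1 = B
  2+3 = 5

0x5B2B4D75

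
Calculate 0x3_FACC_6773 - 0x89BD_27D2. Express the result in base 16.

0x3710F3FA1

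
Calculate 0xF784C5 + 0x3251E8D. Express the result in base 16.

0x41CA352

Add column by column in base 16, right to left:
  5+D = 2 carry 1
  C+8+1 = 5 carry 1
  4+E+1 = 3 carry 1
  8+1+1 = A
  7+5 = C
  F+2 = 1 carry 1
  0+3+1 = 4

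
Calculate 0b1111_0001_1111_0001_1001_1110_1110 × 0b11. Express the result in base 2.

Multiply each base-2 digit by 3, carrying:
  0×3 = 0 → write 0
  1×3 = 3 → write 1 carry 1
  1×3+1 = 4 → write 0 carry 2
  1×3+2 = 5 → write 1 carry 2
  0×3+2 = 2 → write 0 carry 1
  1×3+1 = 4 → write 0 carry 2
  1×3+2 = 5 → write 1 carry 2
  1×3+2 = 5 → write 1 carry 2
  1×3+2 = 5 → write 1 carry 2
  0×3+2 = 2 → write 0 carry 1
  0×3+1 = 1 → write 1
  1×3 = 3 → write 1 carry 1
  1×3+1 = 4 → write 0 carry 2
  0×3+2 = 2 → write 0 carry 1
  0×3+1 = 1 → write 1
  0×3 = 0 → write 0
  1×3 = 3 → write 1 carry 1
  1×3+1 = 4 → write 0 carry 2
  1×3+2 = 5 → write 1 carry 2
  1×3+2 = 5 → write 1 carry 2
  1×3+2 = 5 → write 1 carry 2
  0×3+2 = 2 → write 0 carry 1
  0×3+1 = 1 → write 1
  0×3 = 0 → write 0
  1×3 = 3 → write 1 carry 1
  1×3+1 = 4 → write 0 carry 2
  1×3+2 = 5 → write 1 carry 2
  1×3+2 = 5 → write 1 carry 2
  remaining carry: 10

0b101101010111010100110111001010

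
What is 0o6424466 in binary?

0b110100010100100110110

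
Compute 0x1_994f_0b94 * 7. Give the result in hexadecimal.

0xb3129510c

Multiply each base-16 digit by 7, carrying:
  4×7 = 28 → write c carry 1
  9×7+1 = 64 → write 0 carry 4
  b×7+4 = 81 → write 1 carry 5
  0×7+5 = 5 → write 5
  f×7 = 105 → write 9 carry 6
  4×7+6 = 34 → write 2 carry 2
  9×7+2 = 65 → write 1 carry 4
  9×7+4 = 67 → write 3 carry 4
  1×7+4 = 11 → write b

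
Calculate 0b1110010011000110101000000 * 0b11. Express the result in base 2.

Multiply each base-2 digit by 3, carrying:
  0×3 = 0 → write 0
  0×3 = 0 → write 0
  0×3 = 0 → write 0
  0×3 = 0 → write 0
  0×3 = 0 → write 0
  0×3 = 0 → write 0
  1×3 = 3 → write 1 carry 1
  0×3+1 = 1 → write 1
  1×3 = 3 → write 1 carry 1
  0×3+1 = 1 → write 1
  1×3 = 3 → write 1 carry 1
  1×3+1 = 4 → write 0 carry 2
  0×3+2 = 2 → write 0 carry 1
  0×3+1 = 1 → write 1
  0×3 = 0 → write 0
  1×3 = 3 → write 1 carry 1
  1×3+1 = 4 → write 0 carry 2
  0×3+2 = 2 → write 0 carry 1
  0×3+1 = 1 → write 1
  1×3 = 3 → write 1 carry 1
  0×3+1 = 1 → write 1
  0×3 = 0 → write 0
  1×3 = 3 → write 1 carry 1
  1×3+1 = 4 → write 0 carry 2
  1×3+2 = 5 → write 1 carry 2
  remaining carry: 10

0b101010111001010011111000000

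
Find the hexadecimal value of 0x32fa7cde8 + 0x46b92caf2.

0x79b3a98da

Add column by column in base 16, right to left:
  8+2 = a
  e+f = d carry 1
  d+a+1 = 8 carry 1
  c+c+1 = 9 carry 1
  7+2+1 = a
  a+9 = 3 carry 1
  f+b+1 = b carry 1
  2+6+1 = 9
  3+4 = 7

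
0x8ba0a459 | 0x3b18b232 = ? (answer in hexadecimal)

0xbbb8b67b

OR each hex digit independently (no carries):
  8|3=b, b|b=b, a|1=b, 0|8=8, a|b=b, 4|2=6, 5|3=7, 9|2=b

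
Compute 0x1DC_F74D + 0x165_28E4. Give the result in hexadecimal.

Add column by column in base 16, right to left:
  D+4 = 1 carry 1
  4+E+1 = 3 carry 1
  7+8+1 = 0 carry 1
  F+2+1 = 2 carry 1
  C+5+1 = 2 carry 1
  D+6+1 = 4 carry 1
  1+1+1 = 3

0x3422031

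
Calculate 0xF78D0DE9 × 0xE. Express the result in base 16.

0xD89B6C2BE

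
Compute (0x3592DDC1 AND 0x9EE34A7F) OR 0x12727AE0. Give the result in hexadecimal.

0x3592DDC1 AND 0x9EE34A7F = 0x14824841.
Then OR with 0x12727AE0.

0x16F27AE1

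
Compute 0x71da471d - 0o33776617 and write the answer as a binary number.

0b1110001011010100100100110001110

0x71da471d = 0b1110001110110100100011100011101 in binary.
0o33776617 = 0b11011111111110110001111 in binary.
Subtract column by column in base 2:
  1-1 → 0
  0-1 → 1 (borrow)
  1-1-1 → 1 (borrow)
  1-1-1 → 1 (borrow)
  1-0-1 → 0
  0-0 → 0
  0-0 → 0
  0-1 → 1 (borrow)
  1-1-1 → 1 (borrow)
  1-0-1 → 0
  1-1 → 0
  0-1 → 1 (borrow)
  0-1-1 → 0 (borrow)
  0-1-1 → 0 (borrow)
  1-1-1 → 1 (borrow)
  0-1-1 → 0 (borrow)
  0-1-1 → 0 (borrow)
  1-1-1 → 1 (borrow)
  0-1-1 → 0 (borrow)
  1-1-1 → 1 (borrow)
  1-0-1 → 0
  0-1 → 1 (borrow)
  1-1-1 → 1 (borrow)
  1-0-1 → 0
  1-0 → 1
  0-0 → 0
  0-0 → 0
  0-0 → 0
  1-0 → 1
  1-0 → 1
  1-0 → 1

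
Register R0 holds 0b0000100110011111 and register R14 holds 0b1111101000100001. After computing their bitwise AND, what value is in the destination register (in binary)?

0b0000100000000001

AND bit by bit (1 only where both bits are 1):
  0000100110011111
& 1111101000100001
= 0000100000000001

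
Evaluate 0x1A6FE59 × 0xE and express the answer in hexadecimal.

Multiply each base-16 digit by 14, carrying:
  9×14 = 126 → write E carry 7
  5×14+7 = 77 → write D carry 4
  E×14+4 = 200 → write 8 carry 12
  F×14+12 = 222 → write E carry 13
  6×14+13 = 97 → write 1 carry 6
  A×14+6 = 146 → write 2 carry 9
  1×14+9 = 23 → write 7 carry 1
  remaining carry: 1

0x1721E8DE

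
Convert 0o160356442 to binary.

Each octal digit is 3 bits: 1=001 6=110 0=000 3=011 5=101 6=110 4=100 4=100 2=010.

0b1110000011101110100100010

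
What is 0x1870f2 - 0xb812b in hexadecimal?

Subtract column by column in base 16:
  2-b → 7 (borrow)
  f-2-1 → c
  0-1 → f (borrow)
  7-8-1 → e (borrow)
  8-b-1 → c (borrow)
  1-0-1 → 0

0xcefc7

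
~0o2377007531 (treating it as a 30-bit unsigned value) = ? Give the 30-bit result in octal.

Each oct digit d becomes 7−d:
  2→5, 3→4, 7→0, 7→0, 0→7, 0→7, 7→0, 5→2, 3→4, 1→6

0o5400770246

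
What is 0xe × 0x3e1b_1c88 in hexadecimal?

0x3657b8f70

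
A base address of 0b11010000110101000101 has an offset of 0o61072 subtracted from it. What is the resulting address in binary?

0o61072 = 0b110001000111010 in binary.
Subtract column by column in base 2:
  1-0 → 1
  0-1 → 1 (borrow)
  1-0-1 → 0
  0-1 → 1 (borrow)
  0-1-1 → 0 (borrow)
  0-1-1 → 0 (borrow)
  1-0-1 → 0
  0-0 → 0
  1-0 → 1
  0-1 → 1 (borrow)
  1-0-1 → 0
  1-0 → 1
  0-0 → 0
  0-1 → 1 (borrow)
  0-1-1 → 0 (borrow)
  0-0-1 → 1 (borrow)
  1-0-1 → 0
  0-0 → 0
  1-0 → 1
  1-0 → 1

0b11001010101100001011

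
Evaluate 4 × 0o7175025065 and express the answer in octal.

Multiply each base-8 digit by 4, carrying:
  5×4 = 20 → write 4 carry 2
  6×4+2 = 26 → write 2 carry 3
  0×4+3 = 3 → write 3
  5×4 = 20 → write 4 carry 2
  2×4+2 = 10 → write 2 carry 1
  0×4+1 = 1 → write 1
  5×4 = 20 → write 4 carry 2
  7×4+2 = 30 → write 6 carry 3
  1×4+3 = 7 → write 7
  7×4 = 28 → write 4 carry 3
  remaining carry: 3

0o34764124324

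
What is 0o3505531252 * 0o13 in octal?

0o47776326516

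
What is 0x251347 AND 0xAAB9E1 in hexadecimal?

0x201141

AND each hex digit independently (no carries):
  2&A=2, 5&A=0, 1&B=1, 3&9=1, 4&E=4, 7&1=1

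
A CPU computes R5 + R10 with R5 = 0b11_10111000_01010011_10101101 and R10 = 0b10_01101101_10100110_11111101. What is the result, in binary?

0b110001001011111101010101010

Add column by column in base 2, right to left:
  1+1 = 0 carry 1
  0+0+1 = 1
  1+1 = 0 carry 1
  1+1+1 = 1 carry 1
  0+1+1 = 0 carry 1
  1+1+1 = 1 carry 1
  0+1+1 = 0 carry 1
  1+1+1 = 1 carry 1
  1+0+1 = 0 carry 1
  1+1+1 = 1 carry 1
  0+1+1 = 0 carry 1
  0+0+1 = 1
  1+0 = 1
  0+1 = 1
  1+0 = 1
  0+1 = 1
  0+1 = 1
  0+0 = 0
  0+1 = 1
  1+1 = 0 carry 1
  1+0+1 = 0 carry 1
  1+1+1 = 1 carry 1
  0+1+1 = 0 carry 1
  1+0+1 = 0 carry 1
  1+0+1 = 0 carry 1
  1+1+1 = 1 carry 1
  final carry 1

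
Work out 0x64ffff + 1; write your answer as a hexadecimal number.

0x650000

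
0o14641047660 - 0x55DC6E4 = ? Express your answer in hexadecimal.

0x612688CC

0o14641047660 = 0x66844FB0 in hexadecimal.
Subtract column by column in base 16:
  0-4 → C (borrow)
  B-E-1 → C (borrow)
  F-6-1 → 8
  4-C → 8 (borrow)
  4-D-1 → 6 (borrow)
  8-5-1 → 2
  6-5 → 1
  6-0 → 6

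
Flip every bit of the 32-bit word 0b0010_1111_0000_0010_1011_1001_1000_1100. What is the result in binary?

0b11010000111111010100011001110011

Invert each bit: 00101111000000101011100110001100 → 11010000111111010100011001110011.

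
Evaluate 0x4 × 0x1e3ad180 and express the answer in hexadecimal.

Multiply each base-16 digit by 4, carrying:
  0×4 = 0 → write 0
  8×4 = 32 → write 0 carry 2
  1×4+2 = 6 → write 6
  d×4 = 52 → write 4 carry 3
  a×4+3 = 43 → write b carry 2
  3×4+2 = 14 → write e
  e×4 = 56 → write 8 carry 3
  1×4+3 = 7 → write 7

0x78eb4600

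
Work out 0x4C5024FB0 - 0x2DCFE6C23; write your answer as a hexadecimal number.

0x1E803E38D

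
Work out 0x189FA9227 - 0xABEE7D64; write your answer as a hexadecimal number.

Subtract column by column in base 16:
  7-4 → 3
  2-6 → C (borrow)
  2-D-1 → 4 (borrow)
  9-7-1 → 1
  A-E → C (borrow)
  F-E-1 → 0
  9-B → E (borrow)
  8-A-1 → D (borrow)
  1-0-1 → 0

0xDE0C14C3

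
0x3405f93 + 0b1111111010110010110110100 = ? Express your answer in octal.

0o517342507

0x3405f93 = 0o320057623 in octal.
0b1111111010110010110110100 = 0o177262664 in octal.
Add column by column in base 8, right to left:
  3+4 = 7
  2+6 = 0 carry 1
  6+6+1 = 5 carry 1
  7+2+1 = 2 carry 1
  5+6+1 = 4 carry 1
  0+2+1 = 3
  0+7 = 7
  2+7 = 1 carry 1
  3+1+1 = 5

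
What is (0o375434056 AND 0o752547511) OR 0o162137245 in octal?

0o372537255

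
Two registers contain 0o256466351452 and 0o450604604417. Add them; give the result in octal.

Add column by column in base 8, right to left:
  2+7 = 1 carry 1
  5+1+1 = 7
  4+4 = 0 carry 1
  1+4+1 = 6
  5+0 = 5
  3+6 = 1 carry 1
  6+4+1 = 3 carry 1
  6+0+1 = 7
  4+6 = 2 carry 1
  6+0+1 = 7
  5+5 = 2 carry 1
  2+4+1 = 7

0o727273156071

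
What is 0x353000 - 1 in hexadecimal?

The trailing 3 digits are 0, so subtracting 1 borrows through: they become F and the next digit up decrements.

0x352FFF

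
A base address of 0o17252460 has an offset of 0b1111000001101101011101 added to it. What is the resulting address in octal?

0b1111000001101101011101 = 0o17015535 in octal.
Add column by column in base 8, right to left:
  0+5 = 5
  6+3 = 1 carry 1
  4+5+1 = 2 carry 1
  2+5+1 = 0 carry 1
  5+1+1 = 7
  2+0 = 2
  7+7 = 6 carry 1
  1+1+1 = 3

0o36270215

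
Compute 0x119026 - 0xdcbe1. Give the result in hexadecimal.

0x3c445

Subtract column by column in base 16:
  6-1 → 5
  2-e → 4 (borrow)
  0-b-1 → 4 (borrow)
  9-c-1 → c (borrow)
  1-d-1 → 3 (borrow)
  1-0-1 → 0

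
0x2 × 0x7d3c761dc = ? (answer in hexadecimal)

0xfa78ec3b8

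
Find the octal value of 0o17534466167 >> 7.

0o76562330

7 bits is not a whole number of base-8 digits; in binary: 1111101011100100110110001110111 >> 7 = 111110101110010011011000.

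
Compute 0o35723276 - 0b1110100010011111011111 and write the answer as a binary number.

0b1111010111111011011111

0o35723276 = 0b11101111010011010111110 in binary.
Subtract column by column in base 2:
  0-1 → 1 (borrow)
  1-1-1 → 1 (borrow)
  1-1-1 → 1 (borrow)
  1-1-1 → 1 (borrow)
  1-1-1 → 1 (borrow)
  1-0-1 → 0
  0-1 → 1 (borrow)
  1-1-1 → 1 (borrow)
  0-1-1 → 0 (borrow)
  1-1-1 → 1 (borrow)
  1-1-1 → 1 (borrow)
  0-0-1 → 1 (borrow)
  0-0-1 → 1 (borrow)
  1-1-1 → 1 (borrow)
  0-0-1 → 1 (borrow)
  1-0-1 → 0
  1-0 → 1
  1-1 → 0
  1-0 → 1
  0-1 → 1 (borrow)
  1-1-1 → 1 (borrow)
  1-1-1 → 1 (borrow)
  1-0-1 → 0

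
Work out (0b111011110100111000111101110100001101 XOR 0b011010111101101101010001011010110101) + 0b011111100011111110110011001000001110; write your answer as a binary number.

First 0b111011110100111000111101110100001101 XOR 0b011010111101101101010001011010110101 = 0b100001001001010101101100101110111000.
Add column by column in base 2, right to left:
  0+0 = 0
  0+1 = 1
  0+1 = 1
  1+1 = 0 carry 1
  1+0+1 = 0 carry 1
  1+0+1 = 0 carry 1
  0+0+1 = 1
  1+0 = 1
  1+0 = 1
  1+1 = 0 carry 1
  0+0+1 = 1
  1+0 = 1
  0+1 = 1
  0+1 = 1
  1+0 = 1
  1+0 = 1
  0+1 = 1
  1+1 = 0 carry 1
  1+0+1 = 0 carry 1
  0+1+1 = 0 carry 1
  1+1+1 = 1 carry 1
  0+1+1 = 0 carry 1
  1+1+1 = 1 carry 1
  0+1+1 = 0 carry 1
  1+1+1 = 1 carry 1
  0+1+1 = 0 carry 1
  0+0+1 = 1
  1+0 = 1
  0+0 = 0
  0+1 = 1
  1+1 = 0 carry 1
  0+1+1 = 0 carry 1
  0+1+1 = 0 carry 1
  0+1+1 = 0 carry 1
  0+1+1 = 0 carry 1
  1+0+1 = 0 carry 1
  final carry 1

0b1000000101101010100011111110111000110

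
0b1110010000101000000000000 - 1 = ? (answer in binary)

0b1110010000100111111111111

The trailing 12 digits are 0, so subtracting 1 borrows through: they become 1 and the next digit up decrements.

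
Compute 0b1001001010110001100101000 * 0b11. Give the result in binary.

0b11011100000010100101111000

Multiply each base-2 digit by 3, carrying:
  0×3 = 0 → write 0
  0×3 = 0 → write 0
  0×3 = 0 → write 0
  1×3 = 3 → write 1 carry 1
  0×3+1 = 1 → write 1
  1×3 = 3 → write 1 carry 1
  0×3+1 = 1 → write 1
  0×3 = 0 → write 0
  1×3 = 3 → write 1 carry 1
  1×3+1 = 4 → write 0 carry 2
  0×3+2 = 2 → write 0 carry 1
  0×3+1 = 1 → write 1
  0×3 = 0 → write 0
  1×3 = 3 → write 1 carry 1
  1×3+1 = 4 → write 0 carry 2
  0×3+2 = 2 → write 0 carry 1
  1×3+1 = 4 → write 0 carry 2
  0×3+2 = 2 → write 0 carry 1
  1×3+1 = 4 → write 0 carry 2
  0×3+2 = 2 → write 0 carry 1
  0×3+1 = 1 → write 1
  1×3 = 3 → write 1 carry 1
  0×3+1 = 1 → write 1
  0×3 = 0 → write 0
  1×3 = 3 → write 1 carry 1
  remaining carry: 1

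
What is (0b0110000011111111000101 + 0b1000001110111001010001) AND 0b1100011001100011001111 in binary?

Add column by column in base 2, right to left:
  1+1 = 0 carry 1
  0+0+1 = 1
  1+0 = 1
  0+0 = 0
  0+1 = 1
  0+0 = 0
  1+1 = 0 carry 1
  1+0+1 = 0 carry 1
  1+0+1 = 0 carry 1
  1+1+1 = 1 carry 1
  1+1+1 = 1 carry 1
  1+1+1 = 1 carry 1
  1+0+1 = 0 carry 1
  1+1+1 = 1 carry 1
  0+1+1 = 0 carry 1
  0+1+1 = 0 carry 1
  0+0+1 = 1
  0+0 = 0
  0+0 = 0
  1+0 = 1
  1+0 = 1
  0+1 = 1
Sum = 0b1110010010111000010110; now AND with 0b1100011001100011001111:
  1110010010111000010110
& 1100011001100011001111
= 1100010000100000000110

0b1100010000100000000110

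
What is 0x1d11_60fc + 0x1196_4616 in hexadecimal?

0x2ea7a712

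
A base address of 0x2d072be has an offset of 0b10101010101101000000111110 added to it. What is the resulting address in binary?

0b101011110110100001011111100

0x2d072be = 0b10110100000111001010111110 in binary.
Add column by column in base 2, right to left:
  0+0 = 0
  1+1 = 0 carry 1
  1+1+1 = 1 carry 1
  1+1+1 = 1 carry 1
  1+1+1 = 1 carry 1
  1+1+1 = 1 carry 1
  0+0+1 = 1
  1+0 = 1
  0+0 = 0
  1+0 = 1
  0+0 = 0
  0+0 = 0
  1+1 = 0 carry 1
  1+0+1 = 0 carry 1
  1+1+1 = 1 carry 1
  0+1+1 = 0 carry 1
  0+0+1 = 1
  0+1 = 1
  0+0 = 0
  0+1 = 1
  1+0 = 1
  0+1 = 1
  1+0 = 1
  1+1 = 0 carry 1
  0+0+1 = 1
  1+1 = 0 carry 1
  final carry 1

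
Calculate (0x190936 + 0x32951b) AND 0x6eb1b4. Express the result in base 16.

0x4a9010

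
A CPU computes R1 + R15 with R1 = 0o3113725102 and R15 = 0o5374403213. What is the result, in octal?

0o10510330315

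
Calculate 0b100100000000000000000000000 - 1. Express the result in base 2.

The trailing 23 digits are 0, so subtracting 1 borrows through: they become 1 and the next digit up decrements.

0b100011111111111111111111111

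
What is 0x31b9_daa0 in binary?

Expand each hex digit to 4 bits: 3=0011 1=0001 b=1011 9=1001 d=1101 a=1010 a=1010 0=0000.

0b110001101110011101101010100000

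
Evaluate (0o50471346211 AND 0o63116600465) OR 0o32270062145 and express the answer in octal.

0o50471346211 AND 0o63116600465 = 0o40010200001.
Then OR with 0o32270062145.

0o72270262145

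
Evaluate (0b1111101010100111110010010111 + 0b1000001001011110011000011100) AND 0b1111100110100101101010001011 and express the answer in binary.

0b111100100000100001010000011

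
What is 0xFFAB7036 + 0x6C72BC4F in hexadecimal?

Add column by column in base 16, right to left:
  6+F = 5 carry 1
  3+4+1 = 8
  0+C = C
  7+B = 2 carry 1
  B+2+1 = E
  A+7 = 1 carry 1
  F+C+1 = C carry 1
  F+6+1 = 6 carry 1
  final carry 1

0x16C1E2C85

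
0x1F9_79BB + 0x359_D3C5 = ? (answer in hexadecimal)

0x5534D80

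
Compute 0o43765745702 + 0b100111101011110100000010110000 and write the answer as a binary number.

0b101000111100001110000110001110010

0o43765745702 = 0b100011111110101111100101111000010 in binary.
Add column by column in base 2, right to left:
  0+0 = 0
  1+0 = 1
  0+0 = 0
  0+0 = 0
  0+1 = 1
  0+1 = 1
  1+0 = 1
  1+1 = 0 carry 1
  1+0+1 = 0 carry 1
  1+0+1 = 0 carry 1
  0+0+1 = 1
  1+0 = 1
  0+0 = 0
  0+0 = 0
  1+1 = 0 carry 1
  1+0+1 = 0 carry 1
  1+1+1 = 1 carry 1
  1+1+1 = 1 carry 1
  1+1+1 = 1 carry 1
  0+1+1 = 0 carry 1
  1+0+1 = 0 carry 1
  0+1+1 = 0 carry 1
  1+0+1 = 0 carry 1
  1+1+1 = 1 carry 1
  1+1+1 = 1 carry 1
  1+1+1 = 1 carry 1
  1+1+1 = 1 carry 1
  1+0+1 = 0 carry 1
  1+0+1 = 0 carry 1
  0+1+1 = 0 carry 1
  0+0+1 = 1
  0+0 = 0
  1+0 = 1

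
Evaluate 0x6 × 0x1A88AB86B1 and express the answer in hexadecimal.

0x9F34052826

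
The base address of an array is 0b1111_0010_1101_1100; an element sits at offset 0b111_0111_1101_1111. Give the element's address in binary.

0b10110101010111011

Add column by column in base 2, right to left:
  0+1 = 1
  0+1 = 1
  1+1 = 0 carry 1
  1+1+1 = 1 carry 1
  1+1+1 = 1 carry 1
  0+0+1 = 1
  1+1 = 0 carry 1
  1+1+1 = 1 carry 1
  0+1+1 = 0 carry 1
  1+1+1 = 1 carry 1
  0+1+1 = 0 carry 1
  0+0+1 = 1
  1+1 = 0 carry 1
  1+1+1 = 1 carry 1
  1+1+1 = 1 carry 1
  1+0+1 = 0 carry 1
  final carry 1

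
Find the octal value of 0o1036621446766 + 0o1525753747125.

Add column by column in base 8, right to left:
  6+5 = 3 carry 1
  6+2+1 = 1 carry 1
  7+1+1 = 1 carry 1
  6+7+1 = 6 carry 1
  4+4+1 = 1 carry 1
  4+7+1 = 4 carry 1
  1+3+1 = 5
  2+5 = 7
  6+7 = 5 carry 1
  6+5+1 = 4 carry 1
  3+2+1 = 6
  0+5 = 5
  1+1 = 2

0o2564575416113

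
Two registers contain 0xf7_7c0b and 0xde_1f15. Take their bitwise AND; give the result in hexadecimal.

AND each hex digit independently (no carries):
  f&d=d, 7&e=6, 7&1=1, c&f=c, 0&1=0, b&5=1

0xd61c01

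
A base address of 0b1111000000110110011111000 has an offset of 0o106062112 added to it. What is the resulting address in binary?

0o106062112 = 0b1000110000110010001001010 in binary.
Add column by column in base 2, right to left:
  0+0 = 0
  0+1 = 1
  0+0 = 0
  1+1 = 0 carry 1
  1+0+1 = 0 carry 1
  1+0+1 = 0 carry 1
  1+1+1 = 1 carry 1
  1+0+1 = 0 carry 1
  0+0+1 = 1
  0+0 = 0
  1+1 = 0 carry 1
  1+0+1 = 0 carry 1
  0+0+1 = 1
  1+1 = 0 carry 1
  1+1+1 = 1 carry 1
  0+0+1 = 1
  0+0 = 0
  0+0 = 0
  0+0 = 0
  0+1 = 1
  0+1 = 1
  1+0 = 1
  1+0 = 1
  1+0 = 1
  1+1 = 0 carry 1
  final carry 1

0b10111110001101000101000010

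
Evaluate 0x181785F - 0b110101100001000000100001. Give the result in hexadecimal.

0xAB683E

0b110101100001000000100001 = 0xD61021 in hexadecimal.
Subtract column by column in base 16:
  F-1 → E
  5-2 → 3
  8-0 → 8
  7-1 → 6
  1-6 → B (borrow)
  8-D-1 → A (borrow)
  1-0-1 → 0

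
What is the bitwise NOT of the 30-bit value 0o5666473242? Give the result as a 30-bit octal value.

0o2111304535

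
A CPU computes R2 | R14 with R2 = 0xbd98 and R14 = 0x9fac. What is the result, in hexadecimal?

0xbfbc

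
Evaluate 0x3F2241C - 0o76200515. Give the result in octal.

0o276221317

0x3F2241C = 0o374422034 in octal.
Subtract column by column in base 8:
  4-5 → 7 (borrow)
  3-1-1 → 1
  0-5 → 3 (borrow)
  2-0-1 → 1
  2-0 → 2
  4-2 → 2
  4-6 → 6 (borrow)
  7-7-1 → 7 (borrow)
  3-0-1 → 2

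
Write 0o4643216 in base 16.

0x13468e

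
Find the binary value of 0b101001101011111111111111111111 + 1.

0b101001101100000000000000000000

The trailing 20 digits are 1 (max in base 2), so adding 1 cascades: they roll to 0 and the next digit up increments.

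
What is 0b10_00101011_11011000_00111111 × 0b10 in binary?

0b100010101111011000001111110

Multiply each base-2 digit by 2, carrying:
  1×2 = 2 → write 0 carry 1
  1×2+1 = 3 → write 1 carry 1
  1×2+1 = 3 → write 1 carry 1
  1×2+1 = 3 → write 1 carry 1
  1×2+1 = 3 → write 1 carry 1
  1×2+1 = 3 → write 1 carry 1
  0×2+1 = 1 → write 1
  0×2 = 0 → write 0
  0×2 = 0 → write 0
  0×2 = 0 → write 0
  0×2 = 0 → write 0
  1×2 = 2 → write 0 carry 1
  1×2+1 = 3 → write 1 carry 1
  0×2+1 = 1 → write 1
  1×2 = 2 → write 0 carry 1
  1×2+1 = 3 → write 1 carry 1
  1×2+1 = 3 → write 1 carry 1
  1×2+1 = 3 → write 1 carry 1
  0×2+1 = 1 → write 1
  1×2 = 2 → write 0 carry 1
  0×2+1 = 1 → write 1
  1×2 = 2 → write 0 carry 1
  0×2+1 = 1 → write 1
  0×2 = 0 → write 0
  0×2 = 0 → write 0
  1×2 = 2 → write 0 carry 1
  remaining carry: 1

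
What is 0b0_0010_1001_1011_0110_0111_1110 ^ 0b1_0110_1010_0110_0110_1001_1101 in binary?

0b1010000111101000011100011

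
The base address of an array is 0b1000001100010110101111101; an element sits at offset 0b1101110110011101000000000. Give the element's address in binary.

Add column by column in base 2, right to left:
  1+0 = 1
  0+0 = 0
  1+0 = 1
  1+0 = 1
  1+0 = 1
  1+0 = 1
  1+0 = 1
  0+0 = 0
  1+0 = 1
  0+1 = 1
  1+0 = 1
  1+1 = 0 carry 1
  0+1+1 = 0 carry 1
  1+1+1 = 1 carry 1
  0+0+1 = 1
  0+0 = 0
  0+1 = 1
  1+1 = 0 carry 1
  1+0+1 = 0 carry 1
  0+1+1 = 0 carry 1
  0+1+1 = 0 carry 1
  0+1+1 = 0 carry 1
  0+0+1 = 1
  0+1 = 1
  1+1 = 0 carry 1
  final carry 1

0b10110000010110011101111101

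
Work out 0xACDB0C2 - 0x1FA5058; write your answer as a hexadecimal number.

0x8D3606A

Subtract column by column in base 16:
  2-8 → A (borrow)
  C-5-1 → 6
  0-0 → 0
  B-5 → 6
  D-A → 3
  C-F → D (borrow)
  A-1-1 → 8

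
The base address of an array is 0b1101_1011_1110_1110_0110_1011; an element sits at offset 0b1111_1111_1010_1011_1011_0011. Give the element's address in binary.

0b1110110111001101000011110

Add column by column in base 2, right to left:
  1+1 = 0 carry 1
  1+1+1 = 1 carry 1
  0+0+1 = 1
  1+0 = 1
  0+1 = 1
  1+1 = 0 carry 1
  1+0+1 = 0 carry 1
  0+1+1 = 0 carry 1
  0+1+1 = 0 carry 1
  1+1+1 = 1 carry 1
  1+0+1 = 0 carry 1
  1+1+1 = 1 carry 1
  0+0+1 = 1
  1+1 = 0 carry 1
  1+0+1 = 0 carry 1
  1+1+1 = 1 carry 1
  1+1+1 = 1 carry 1
  1+1+1 = 1 carry 1
  0+1+1 = 0 carry 1
  1+1+1 = 1 carry 1
  1+1+1 = 1 carry 1
  0+1+1 = 0 carry 1
  1+1+1 = 1 carry 1
  1+1+1 = 1 carry 1
  final carry 1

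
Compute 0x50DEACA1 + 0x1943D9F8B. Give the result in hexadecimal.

0x1E51C4C2C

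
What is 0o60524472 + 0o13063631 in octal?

Add column by column in base 8, right to left:
  2+1 = 3
  7+3 = 2 carry 1
  4+6+1 = 3 carry 1
  4+3+1 = 0 carry 1
  2+6+1 = 1 carry 1
  5+0+1 = 6
  0+3 = 3
  6+1 = 7

0o73610323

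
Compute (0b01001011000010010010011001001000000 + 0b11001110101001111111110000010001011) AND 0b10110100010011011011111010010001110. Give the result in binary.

Add column by column in base 2, right to left:
  0+1 = 1
  0+1 = 1
  0+0 = 0
  0+1 = 1
  0+0 = 0
  0+0 = 0
  1+0 = 1
  0+1 = 1
  0+0 = 0
  1+0 = 1
  0+0 = 0
  0+0 = 0
  1+0 = 1
  1+1 = 0 carry 1
  0+1+1 = 0 carry 1
  0+1+1 = 0 carry 1
  1+1+1 = 1 carry 1
  0+1+1 = 0 carry 1
  0+1+1 = 0 carry 1
  1+1+1 = 1 carry 1
  0+1+1 = 0 carry 1
  0+1+1 = 0 carry 1
  1+0+1 = 0 carry 1
  0+0+1 = 1
  0+1 = 1
  0+0 = 0
  0+1 = 1
  1+0 = 1
  1+1 = 0 carry 1
  0+1+1 = 0 carry 1
  1+1+1 = 1 carry 1
  0+0+1 = 1
  0+0 = 0
  1+1 = 0 carry 1
  0+1+1 = 0 carry 1
  final carry 1
Sum = 0b100011001101100010010001001011001011; now AND with 0b10110100010011011011111010010001110:
  100011001101100010010001001011001011
& 010110100010011011011111010010001110
= 000010000000000010010001000010001010

0b10000000000010010001000010001010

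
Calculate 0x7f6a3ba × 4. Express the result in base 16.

0x1fda8ee8

Multiply each base-16 digit by 4, carrying:
  a×4 = 40 → write 8 carry 2
  b×4+2 = 46 → write e carry 2
  3×4+2 = 14 → write e
  a×4 = 40 → write 8 carry 2
  6×4+2 = 26 → write a carry 1
  f×4+1 = 61 → write d carry 3
  7×4+3 = 31 → write f carry 1
  remaining carry: 1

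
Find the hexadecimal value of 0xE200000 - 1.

0xE1FFFFF

The trailing 5 digits are 0, so subtracting 1 borrows through: they become F and the next digit up decrements.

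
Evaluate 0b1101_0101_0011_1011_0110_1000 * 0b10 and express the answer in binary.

0b1101010100111011011010000

Multiply each base-2 digit by 2, carrying:
  0×2 = 0 → write 0
  0×2 = 0 → write 0
  0×2 = 0 → write 0
  1×2 = 2 → write 0 carry 1
  0×2+1 = 1 → write 1
  1×2 = 2 → write 0 carry 1
  1×2+1 = 3 → write 1 carry 1
  0×2+1 = 1 → write 1
  1×2 = 2 → write 0 carry 1
  1×2+1 = 3 → write 1 carry 1
  0×2+1 = 1 → write 1
  1×2 = 2 → write 0 carry 1
  1×2+1 = 3 → write 1 carry 1
  1×2+1 = 3 → write 1 carry 1
  0×2+1 = 1 → write 1
  0×2 = 0 → write 0
  1×2 = 2 → write 0 carry 1
  0×2+1 = 1 → write 1
  1×2 = 2 → write 0 carry 1
  0×2+1 = 1 → write 1
  1×2 = 2 → write 0 carry 1
  0×2+1 = 1 → write 1
  1×2 = 2 → write 0 carry 1
  1×2+1 = 3 → write 1 carry 1
  remaining carry: 1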